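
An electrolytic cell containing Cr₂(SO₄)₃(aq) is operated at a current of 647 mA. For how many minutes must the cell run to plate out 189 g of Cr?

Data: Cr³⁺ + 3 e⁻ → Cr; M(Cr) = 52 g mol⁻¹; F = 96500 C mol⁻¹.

n(Cr) = m/M = 189 / 52 = 3.635 mol.
Each Cr atom requires 3 electrons, so n(e⁻) = 3 × 3.635 = 10.90 mol.
Q = n(e⁻)·F = 10.90 × 96500 = 1052000 C.
t = Q/I = 1052000 / 0.6470 A = 1626000 s = 27100 min.

27100 min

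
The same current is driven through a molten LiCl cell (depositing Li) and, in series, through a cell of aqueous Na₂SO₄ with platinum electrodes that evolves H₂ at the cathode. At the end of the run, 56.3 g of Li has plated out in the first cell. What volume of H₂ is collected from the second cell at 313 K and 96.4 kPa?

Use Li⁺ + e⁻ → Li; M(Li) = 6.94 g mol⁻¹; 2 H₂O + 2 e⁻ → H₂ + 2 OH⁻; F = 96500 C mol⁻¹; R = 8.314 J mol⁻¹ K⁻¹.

109 L

n(Li) = 56.3 / 6.94 = 8.112 mol, so n(e⁻) = 1 × 8.112 = 8.112 mol.
The cells are in series, so the same 8.112 mol of electrons passes through the second cell.
2 H₂O + 2 e⁻ → H₂ + 2 OH⁻ — 2 mol e⁻ per mol H₂, so n(H₂) = 8.112/2 = 4.056 mol.
V = nRT/P = (4.056 × 8.314 × 313) / (96.4 × 10³) = 0.109 m³ = 109 L.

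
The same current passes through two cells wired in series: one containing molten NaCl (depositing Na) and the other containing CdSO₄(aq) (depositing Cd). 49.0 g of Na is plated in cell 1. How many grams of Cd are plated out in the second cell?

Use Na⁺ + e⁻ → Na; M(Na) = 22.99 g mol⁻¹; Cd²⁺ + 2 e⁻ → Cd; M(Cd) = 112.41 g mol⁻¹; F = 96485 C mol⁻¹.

120 g

n(Na) = 49.0 / 22.99 = 2.131 mol.
Since Na⁺ + e⁻ → Na, n(e⁻) passed = 1 × 2.131 = 2.131 mol.
Cells in series carry the same charge, so the same 2.131 mol of electrons passes through cell 2.
Cd²⁺ + 2 e⁻ → Cd, so n(Cd) = 2.131 / 2 = 1.066 mol.
m(Cd) = 1.066 × 112.41 = 120 g.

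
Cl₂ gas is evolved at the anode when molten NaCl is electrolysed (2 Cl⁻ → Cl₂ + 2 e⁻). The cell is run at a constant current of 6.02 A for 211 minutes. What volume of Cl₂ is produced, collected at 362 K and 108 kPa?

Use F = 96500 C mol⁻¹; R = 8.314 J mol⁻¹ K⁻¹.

Q = I·t = 6.020 A × 12660 s = 76210 C.
n(e⁻) = Q/F = 76210 / 96500 = 0.7898 mol.
2 electrons are transferred per Cl₂ molecule, so n(Cl₂) = 0.7898 / 2 = 0.3949 mol.
V = nRT/P = (0.3949 × 8.314 × 362) / (108 × 10³ Pa) = 0.0110 m³ = 11.0 L.

11.0 L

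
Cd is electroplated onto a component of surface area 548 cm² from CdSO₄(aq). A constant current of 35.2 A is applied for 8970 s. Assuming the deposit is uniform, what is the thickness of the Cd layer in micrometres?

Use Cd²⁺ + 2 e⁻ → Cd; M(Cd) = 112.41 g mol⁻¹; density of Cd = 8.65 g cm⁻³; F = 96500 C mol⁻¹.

Q = I·t = 35.20 × 8970.0 = 315700 C; n(e⁻) = 3.272 mol.
n(Cd) = n(e⁻)/2 = 1.636 mol, so m = 1.636 × 112.41 = 183.9 g.
Volume = m/ρ = 183.9 / 8.65 = 21.26 cm³.
Thickness = V/A = 21.26 / 548 = 0.0388 cm = 388 μm.

388 μm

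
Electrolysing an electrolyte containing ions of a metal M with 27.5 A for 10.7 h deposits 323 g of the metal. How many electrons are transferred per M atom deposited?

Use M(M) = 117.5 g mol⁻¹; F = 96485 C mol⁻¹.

4

Q = I·t = 27.50 A × 38520 s = 1059000 C, so n(e⁻) = 1059000/96485 = 10.98 mol.
n(M) deposited = 323 / 117.5 = 2.749 mol.
Electrons per atom = n(e⁻)/n(M) = 10.98 / 2.749 = 3.99 ≈ 4, so the ion is M⁴⁺.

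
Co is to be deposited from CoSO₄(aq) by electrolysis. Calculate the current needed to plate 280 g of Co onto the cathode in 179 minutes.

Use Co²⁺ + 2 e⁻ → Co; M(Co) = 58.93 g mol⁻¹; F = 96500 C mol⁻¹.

85.4 A

n(Co) = 280 / 58.93 = 4.751 mol.
n(e⁻) = 2 × 4.751 = 9.503 mol.
Q = n(e⁻)·F = 9.503 × 96500 = 917000 C.
I = Q/t = 917000 / 10740 s = 85.4 A.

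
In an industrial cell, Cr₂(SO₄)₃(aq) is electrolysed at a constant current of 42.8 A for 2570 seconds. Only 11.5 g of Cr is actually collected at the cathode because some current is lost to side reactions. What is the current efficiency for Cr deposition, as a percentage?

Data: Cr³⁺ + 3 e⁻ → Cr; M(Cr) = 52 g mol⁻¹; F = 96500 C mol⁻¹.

Q = I·t = 42.80 × 2570.0 = 110000 C; n(e⁻) = 110000/96500 = 1.140 mol.
Theoretical n(Cr) = n(e⁻)/3 = 0.3800 mol, i.e. m_theo = 0.3800 × 52 = 19.76 g.
Efficiency = m_actual / m_theo = 11.5 / 19.76 = 58.2 %.

58.2 %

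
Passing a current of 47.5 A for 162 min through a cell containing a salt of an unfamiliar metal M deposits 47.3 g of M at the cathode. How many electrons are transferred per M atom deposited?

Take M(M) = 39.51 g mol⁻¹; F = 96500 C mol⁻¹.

Q = I·t = 47.50 A × 9720.0 s = 461700 C, so n(e⁻) = 461700/96500 = 4.784 mol.
n(M) deposited = 47.3 / 39.51 = 1.197 mol.
Electrons per atom = n(e⁻)/n(M) = 4.784 / 1.197 = 4.00 ≈ 4, so the ion is M⁴⁺.

4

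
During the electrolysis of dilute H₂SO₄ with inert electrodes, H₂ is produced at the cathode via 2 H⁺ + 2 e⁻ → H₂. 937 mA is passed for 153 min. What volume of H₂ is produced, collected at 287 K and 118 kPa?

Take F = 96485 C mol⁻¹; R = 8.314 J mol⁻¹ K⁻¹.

0.901 L

Q = I·t = 0.9370 A × 9180.0 s = 8602 C.
n(e⁻) = Q/F = 8602 / 96485 = 0.08915 mol.
2 electrons are transferred per H₂ molecule, so n(H₂) = 0.08915 / 2 = 0.04458 mol.
V = nRT/P = (0.04458 × 8.314 × 287) / (118 × 10³ Pa) = 9.01 × 10⁻⁴ m³ = 0.901 L.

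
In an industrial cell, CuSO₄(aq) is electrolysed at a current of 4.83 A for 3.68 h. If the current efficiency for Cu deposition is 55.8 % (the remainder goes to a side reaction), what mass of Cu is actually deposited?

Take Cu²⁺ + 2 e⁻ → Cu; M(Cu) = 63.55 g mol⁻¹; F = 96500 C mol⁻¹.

11.8 g

Q = I·t = 4.830 × 13248 = 63990 C.
n(e⁻) = 63990/96500 = 0.6631 mol; theoretically n(Cu) = 0.6631/2 = 0.3315 mol, m_theo = 21.07 g.
At 55.8 % efficiency, m_actual = 0.558 × 21.07 = 11.8 g.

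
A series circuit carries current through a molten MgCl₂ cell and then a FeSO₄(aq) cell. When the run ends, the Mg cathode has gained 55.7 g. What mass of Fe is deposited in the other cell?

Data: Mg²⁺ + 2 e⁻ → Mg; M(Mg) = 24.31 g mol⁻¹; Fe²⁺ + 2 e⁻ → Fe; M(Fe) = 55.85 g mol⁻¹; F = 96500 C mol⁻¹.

128 g

n(Mg) = 55.7 / 24.31 = 2.291 mol.
Since Mg²⁺ + 2 e⁻ → Mg, n(e⁻) passed = 2 × 2.291 = 4.582 mol.
Cells in series carry the same charge, so the same 4.582 mol of electrons passes through cell 2.
Fe²⁺ + 2 e⁻ → Fe, so n(Fe) = 4.582 / 2 = 2.291 mol.
m(Fe) = 2.291 × 55.85 = 128 g.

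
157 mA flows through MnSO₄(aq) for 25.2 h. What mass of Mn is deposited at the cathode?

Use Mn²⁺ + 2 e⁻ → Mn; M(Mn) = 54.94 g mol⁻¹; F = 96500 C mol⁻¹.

Q = I·t = 0.1570 A × 90720 s = 14240 C.
n(e⁻) = Q/F = 14240 / 96500 = 0.1476 mol.
Mn²⁺ + 2 e⁻ → Mn, so n(Mn) = n(e⁻)/2 = 0.07380 mol.
m = n·M = 0.07380 × 54.94 = 4.05 g.

4.05 g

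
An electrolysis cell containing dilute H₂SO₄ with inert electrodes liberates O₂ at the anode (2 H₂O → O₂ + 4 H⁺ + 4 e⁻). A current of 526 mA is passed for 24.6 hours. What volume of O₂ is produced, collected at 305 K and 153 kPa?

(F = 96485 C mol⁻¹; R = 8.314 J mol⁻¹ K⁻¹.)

2.00 L

Q = I·t = 0.5260 A × 88560 s = 46580 C.
n(e⁻) = Q/F = 46580 / 96485 = 0.4828 mol.
4 electrons are transferred per O₂ molecule, so n(O₂) = 0.4828 / 4 = 0.1207 mol.
V = nRT/P = (0.1207 × 8.314 × 305) / (153 × 10³ Pa) = 0.00200 m³ = 2.00 L.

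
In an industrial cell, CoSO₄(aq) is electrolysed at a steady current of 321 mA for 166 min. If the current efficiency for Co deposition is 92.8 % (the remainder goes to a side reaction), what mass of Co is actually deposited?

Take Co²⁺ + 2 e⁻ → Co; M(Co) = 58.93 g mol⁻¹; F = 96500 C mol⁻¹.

Q = I·t = 0.3210 × 9960.0 = 3197 C.
n(e⁻) = 3197/96500 = 0.03313 mol; theoretically n(Co) = 0.03313/2 = 0.01657 mol, m_theo = 0.9762 g.
At 92.8 % efficiency, m_actual = 0.928 × 0.9762 = 0.906 g.

0.906 g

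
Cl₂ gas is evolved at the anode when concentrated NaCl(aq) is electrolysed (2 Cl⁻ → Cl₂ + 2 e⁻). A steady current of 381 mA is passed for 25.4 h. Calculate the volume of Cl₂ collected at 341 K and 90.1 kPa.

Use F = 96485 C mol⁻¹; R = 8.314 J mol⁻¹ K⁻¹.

Q = I·t = 0.3810 A × 91440 s = 34840 C.
n(e⁻) = Q/F = 34840 / 96485 = 0.3611 mol.
2 electrons are transferred per Cl₂ molecule, so n(Cl₂) = 0.3611 / 2 = 0.1805 mol.
V = nRT/P = (0.1805 × 8.314 × 341) / (90.1 × 10³ Pa) = 0.00568 m³ = 5.68 L.

5.68 L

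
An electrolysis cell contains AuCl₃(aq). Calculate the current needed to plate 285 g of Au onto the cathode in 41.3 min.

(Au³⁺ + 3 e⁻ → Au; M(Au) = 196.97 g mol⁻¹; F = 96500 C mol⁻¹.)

n(Au) = 285 / 196.97 = 1.447 mol.
n(e⁻) = 3 × 1.447 = 4.341 mol.
Q = n(e⁻)·F = 4.341 × 96500 = 418900 C.
I = Q/t = 418900 / 2478.0 s = 169 A.

169 A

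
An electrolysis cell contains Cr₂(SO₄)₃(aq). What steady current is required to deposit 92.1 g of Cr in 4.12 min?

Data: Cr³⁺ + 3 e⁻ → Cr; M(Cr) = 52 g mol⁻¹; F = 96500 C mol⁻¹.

2070 A

n(Cr) = 92.1 / 52 = 1.771 mol.
n(e⁻) = 3 × 1.771 = 5.313 mol.
Q = n(e⁻)·F = 5.313 × 96500 = 512700 C.
I = Q/t = 512700 / 247.20 s = 2070 A.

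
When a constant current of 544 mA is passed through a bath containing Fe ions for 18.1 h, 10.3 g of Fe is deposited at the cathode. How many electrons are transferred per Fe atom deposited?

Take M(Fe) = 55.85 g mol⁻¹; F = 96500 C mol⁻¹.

2

Q = I·t = 0.5440 A × 65160 s = 35450 C, so n(e⁻) = 35450/96500 = 0.3673 mol.
n(Fe) deposited = 10.3 / 55.85 = 0.1844 mol.
Electrons per atom = n(e⁻)/n(Fe) = 0.3673 / 0.1844 = 1.99 ≈ 2, so the ion is Fe²⁺.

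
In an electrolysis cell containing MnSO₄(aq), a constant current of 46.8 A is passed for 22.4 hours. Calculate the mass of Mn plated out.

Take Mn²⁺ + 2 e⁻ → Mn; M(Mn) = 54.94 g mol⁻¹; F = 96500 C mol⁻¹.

Q = I·t = 46.80 A × 80640 s = 3774000 C.
n(e⁻) = Q/F = 3774000 / 96500 = 39.11 mol.
Mn²⁺ + 2 e⁻ → Mn, so n(Mn) = n(e⁻)/2 = 19.55 mol.
m = n·M = 19.55 × 54.94 = 1070 g.

1070 g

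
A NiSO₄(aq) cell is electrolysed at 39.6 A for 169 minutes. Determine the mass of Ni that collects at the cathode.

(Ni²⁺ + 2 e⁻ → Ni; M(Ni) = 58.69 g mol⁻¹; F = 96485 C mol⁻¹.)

122 g

Q = I·t = 39.60 A × 10140 s = 401500 C.
n(e⁻) = Q/F = 401500 / 96485 = 4.162 mol.
Ni²⁺ + 2 e⁻ → Ni, so n(Ni) = n(e⁻)/2 = 2.081 mol.
m = n·M = 2.081 × 58.69 = 122 g.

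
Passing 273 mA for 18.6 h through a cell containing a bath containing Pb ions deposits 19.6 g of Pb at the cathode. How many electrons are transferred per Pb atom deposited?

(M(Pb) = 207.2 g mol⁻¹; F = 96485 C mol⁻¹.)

2

Q = I·t = 0.2730 A × 66960 s = 18280 C, so n(e⁻) = 18280/96485 = 0.1895 mol.
n(Pb) deposited = 19.6 / 207.2 = 0.09459 mol.
Electrons per atom = n(e⁻)/n(Pb) = 0.1895 / 0.09459 = 2.00 ≈ 2, so the ion is Pb²⁺.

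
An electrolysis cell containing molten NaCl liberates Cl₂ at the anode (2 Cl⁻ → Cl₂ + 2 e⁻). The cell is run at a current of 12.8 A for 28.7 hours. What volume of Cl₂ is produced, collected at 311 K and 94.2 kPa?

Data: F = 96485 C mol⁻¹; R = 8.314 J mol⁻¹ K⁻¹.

188 L

Q = I·t = 12.80 A × 103320 s = 1322000 C.
n(e⁻) = Q/F = 1322000 / 96485 = 13.71 mol.
2 electrons are transferred per Cl₂ molecule, so n(Cl₂) = 13.71 / 2 = 6.853 mol.
V = nRT/P = (6.853 × 8.314 × 311) / (94.2 × 10³ Pa) = 0.188 m³ = 188 L.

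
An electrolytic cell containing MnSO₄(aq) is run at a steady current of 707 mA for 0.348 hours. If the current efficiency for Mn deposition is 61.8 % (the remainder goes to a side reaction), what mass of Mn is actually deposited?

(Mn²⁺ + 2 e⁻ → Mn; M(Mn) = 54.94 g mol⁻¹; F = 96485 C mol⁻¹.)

Q = I·t = 0.7070 × 1252.8 = 885.7 C.
n(e⁻) = 885.7/96485 = 0.009180 mol; theoretically n(Mn) = 0.009180/2 = 0.004590 mol, m_theo = 0.2522 g.
At 61.8 % efficiency, m_actual = 0.618 × 0.2522 = 0.156 g.

0.156 g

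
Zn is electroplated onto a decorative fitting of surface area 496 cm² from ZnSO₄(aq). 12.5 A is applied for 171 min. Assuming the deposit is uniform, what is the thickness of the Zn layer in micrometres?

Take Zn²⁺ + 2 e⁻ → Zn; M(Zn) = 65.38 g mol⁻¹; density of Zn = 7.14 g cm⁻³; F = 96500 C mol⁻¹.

123 μm

Q = I·t = 12.50 × 10260 = 128200 C; n(e⁻) = 1.329 mol.
n(Zn) = n(e⁻)/2 = 0.6645 mol, so m = 0.6645 × 65.38 = 43.45 g.
Volume = m/ρ = 43.45 / 7.14 = 6.085 cm³.
Thickness = V/A = 6.085 / 496 = 0.0123 cm = 123 μm.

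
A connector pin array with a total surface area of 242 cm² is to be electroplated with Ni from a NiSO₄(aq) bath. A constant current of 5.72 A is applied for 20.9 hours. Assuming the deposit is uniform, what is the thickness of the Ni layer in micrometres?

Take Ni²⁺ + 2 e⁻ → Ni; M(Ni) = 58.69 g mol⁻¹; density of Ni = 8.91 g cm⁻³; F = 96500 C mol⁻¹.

607 μm

Q = I·t = 5.720 × 75240 = 430400 C; n(e⁻) = 4.460 mol.
n(Ni) = n(e⁻)/2 = 2.230 mol, so m = 2.230 × 58.69 = 130.9 g.
Volume = m/ρ = 130.9 / 8.91 = 14.69 cm³.
Thickness = V/A = 14.69 / 242 = 0.0607 cm = 607 μm.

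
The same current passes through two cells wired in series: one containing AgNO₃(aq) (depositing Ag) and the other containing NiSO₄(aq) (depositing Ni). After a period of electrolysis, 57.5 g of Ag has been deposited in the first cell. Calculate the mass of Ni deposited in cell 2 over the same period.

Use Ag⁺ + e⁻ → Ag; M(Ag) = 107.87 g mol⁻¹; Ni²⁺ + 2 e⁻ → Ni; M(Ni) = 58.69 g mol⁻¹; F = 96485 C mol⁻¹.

15.6 g

n(Ag) = 57.5 / 107.87 = 0.5330 mol.
Since Ag⁺ + e⁻ → Ag, n(e⁻) passed = 1 × 0.5330 = 0.5330 mol.
Cells in series carry the same charge, so the same 0.5330 mol of electrons passes through cell 2.
Ni²⁺ + 2 e⁻ → Ni, so n(Ni) = 0.5330 / 2 = 0.2665 mol.
m(Ni) = 0.2665 × 58.69 = 15.6 g.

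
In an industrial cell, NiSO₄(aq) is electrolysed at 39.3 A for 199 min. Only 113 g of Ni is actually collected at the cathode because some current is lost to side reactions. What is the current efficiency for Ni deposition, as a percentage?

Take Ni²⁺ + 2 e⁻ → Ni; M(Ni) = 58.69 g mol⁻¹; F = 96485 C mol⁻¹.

79.2 %

Q = I·t = 39.30 × 11940 = 469200 C; n(e⁻) = 469200/96485 = 4.863 mol.
Theoretical n(Ni) = n(e⁻)/2 = 2.432 mol, i.e. m_theo = 2.432 × 58.69 = 142.7 g.
Efficiency = m_actual / m_theo = 113 / 142.7 = 79.2 %.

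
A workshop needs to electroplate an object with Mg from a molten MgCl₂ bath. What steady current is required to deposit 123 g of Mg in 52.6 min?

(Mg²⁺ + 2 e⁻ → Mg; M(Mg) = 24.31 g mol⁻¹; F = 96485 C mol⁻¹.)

n(Mg) = 123 / 24.31 = 5.060 mol.
n(e⁻) = 2 × 5.060 = 10.12 mol.
Q = n(e⁻)·F = 10.12 × 96485 = 976400 C.
I = Q/t = 976400 / 3156.0 s = 309 A.

309 A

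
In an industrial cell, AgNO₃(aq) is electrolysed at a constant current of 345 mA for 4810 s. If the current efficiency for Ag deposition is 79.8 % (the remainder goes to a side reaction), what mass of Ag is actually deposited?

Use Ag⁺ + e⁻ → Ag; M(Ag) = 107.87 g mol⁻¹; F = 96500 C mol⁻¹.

Q = I·t = 0.3450 × 4810.0 = 1659 C.
n(e⁻) = 1659/96500 = 0.01720 mol; theoretically n(Ag) = 0.01720/1 = 0.01720 mol, m_theo = 1.855 g.
At 79.8 % efficiency, m_actual = 0.798 × 1.855 = 1.48 g.

1.48 g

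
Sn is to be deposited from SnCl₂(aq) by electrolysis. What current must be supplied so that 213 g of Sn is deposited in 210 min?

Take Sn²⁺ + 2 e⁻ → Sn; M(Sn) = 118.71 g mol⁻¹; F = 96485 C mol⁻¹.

n(Sn) = 213 / 118.71 = 1.794 mol.
n(e⁻) = 2 × 1.794 = 3.589 mol.
Q = n(e⁻)·F = 3.589 × 96485 = 346200 C.
I = Q/t = 346200 / 12600 s = 27.5 A.

27.5 A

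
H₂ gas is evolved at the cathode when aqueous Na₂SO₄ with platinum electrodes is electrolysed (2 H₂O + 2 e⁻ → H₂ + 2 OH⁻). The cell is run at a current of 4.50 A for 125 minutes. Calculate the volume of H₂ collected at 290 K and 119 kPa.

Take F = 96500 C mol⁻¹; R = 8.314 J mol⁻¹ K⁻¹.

3.54 L

Q = I·t = 4.500 A × 7500.0 s = 33750 C.
n(e⁻) = Q/F = 33750 / 96500 = 0.3497 mol.
2 electrons are transferred per H₂ molecule, so n(H₂) = 0.3497 / 2 = 0.1749 mol.
V = nRT/P = (0.1749 × 8.314 × 290) / (119 × 10³ Pa) = 0.00354 m³ = 3.54 L.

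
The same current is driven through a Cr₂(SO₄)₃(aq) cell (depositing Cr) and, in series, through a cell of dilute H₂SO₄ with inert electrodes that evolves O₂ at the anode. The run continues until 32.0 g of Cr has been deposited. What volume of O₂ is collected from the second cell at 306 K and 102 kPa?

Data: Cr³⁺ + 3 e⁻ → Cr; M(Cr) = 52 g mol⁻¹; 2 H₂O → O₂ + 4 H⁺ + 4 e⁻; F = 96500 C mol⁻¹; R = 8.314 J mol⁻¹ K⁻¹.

11.5 L

n(Cr) = 32.0 / 52 = 0.6154 mol, so n(e⁻) = 3 × 0.6154 = 1.846 mol.
The cells are in series, so the same 1.846 mol of electrons passes through the second cell.
2 H₂O → O₂ + 4 H⁺ + 4 e⁻ — 4 mol e⁻ per mol O₂, so n(O₂) = 1.846/4 = 0.4615 mol.
V = nRT/P = (0.4615 × 8.314 × 306) / (102 × 10³) = 0.0115 m³ = 11.5 L.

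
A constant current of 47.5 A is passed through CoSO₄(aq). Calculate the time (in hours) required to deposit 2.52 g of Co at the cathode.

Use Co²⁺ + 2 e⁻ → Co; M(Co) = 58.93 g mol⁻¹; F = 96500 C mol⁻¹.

0.0483 h

n(Co) = m/M = 2.52 / 58.93 = 0.04276 mol.
Each Co atom requires 2 electrons, so n(e⁻) = 2 × 0.04276 = 0.08553 mol.
Q = n(e⁻)·F = 0.08553 × 96500 = 8253 C.
t = Q/I = 8253 / 47.50 A = 173.8 s = 0.0483 h.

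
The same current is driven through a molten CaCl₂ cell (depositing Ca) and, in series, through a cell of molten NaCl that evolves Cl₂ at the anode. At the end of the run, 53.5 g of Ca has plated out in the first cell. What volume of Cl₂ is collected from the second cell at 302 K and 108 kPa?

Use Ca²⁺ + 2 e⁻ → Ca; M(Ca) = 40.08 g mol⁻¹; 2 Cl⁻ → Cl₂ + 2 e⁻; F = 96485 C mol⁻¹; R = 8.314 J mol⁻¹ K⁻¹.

n(Ca) = 53.5 / 40.08 = 1.335 mol, so n(e⁻) = 2 × 1.335 = 2.670 mol.
The cells are in series, so the same 2.670 mol of electrons passes through the second cell.
2 Cl⁻ → Cl₂ + 2 e⁻ — 2 mol e⁻ per mol Cl₂, so n(Cl₂) = 2.670/2 = 1.335 mol.
V = nRT/P = (1.335 × 8.314 × 302) / (108 × 10³) = 0.0310 m³ = 31.0 L.

31.0 L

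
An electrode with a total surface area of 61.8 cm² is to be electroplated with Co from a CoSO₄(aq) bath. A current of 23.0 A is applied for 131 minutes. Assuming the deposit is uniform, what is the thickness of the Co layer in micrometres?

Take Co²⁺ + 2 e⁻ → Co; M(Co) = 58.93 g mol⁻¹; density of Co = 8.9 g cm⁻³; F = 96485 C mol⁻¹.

Q = I·t = 23.00 × 7860.0 = 180800 C; n(e⁻) = 1.874 mol.
n(Co) = n(e⁻)/2 = 0.9368 mol, so m = 0.9368 × 58.93 = 55.21 g.
Volume = m/ρ = 55.21 / 8.9 = 6.203 cm³.
Thickness = V/A = 6.203 / 61.8 = 0.100 cm = 1000 μm.

1000 μm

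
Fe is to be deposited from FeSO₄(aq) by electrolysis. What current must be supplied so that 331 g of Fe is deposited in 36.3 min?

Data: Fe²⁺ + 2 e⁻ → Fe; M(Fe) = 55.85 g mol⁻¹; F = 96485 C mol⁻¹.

525 A

n(Fe) = 331 / 55.85 = 5.927 mol.
n(e⁻) = 2 × 5.927 = 11.85 mol.
Q = n(e⁻)·F = 11.85 × 96485 = 1144000 C.
I = Q/t = 1144000 / 2178.0 s = 525 A.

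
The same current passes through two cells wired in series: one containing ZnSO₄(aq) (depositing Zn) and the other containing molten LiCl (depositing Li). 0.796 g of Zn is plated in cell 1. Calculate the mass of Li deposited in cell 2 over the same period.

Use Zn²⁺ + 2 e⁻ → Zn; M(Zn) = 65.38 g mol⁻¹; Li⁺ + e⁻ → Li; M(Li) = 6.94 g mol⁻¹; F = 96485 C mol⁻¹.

0.169 g

n(Zn) = 0.796 / 65.38 = 0.01217 mol.
Since Zn²⁺ + 2 e⁻ → Zn, n(e⁻) passed = 2 × 0.01217 = 0.02435 mol.
Cells in series carry the same charge, so the same 0.02435 mol of electrons passes through cell 2.
Li⁺ + e⁻ → Li, so n(Li) = 0.02435 / 1 = 0.02435 mol.
m(Li) = 0.02435 × 6.94 = 0.169 g.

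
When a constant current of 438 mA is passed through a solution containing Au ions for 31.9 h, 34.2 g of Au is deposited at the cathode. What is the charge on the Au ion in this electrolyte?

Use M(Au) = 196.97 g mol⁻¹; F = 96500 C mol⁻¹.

Q = I·t = 0.4380 A × 114840 s = 50300 C, so n(e⁻) = 50300/96500 = 0.5212 mol.
n(Au) deposited = 34.2 / 196.97 = 0.1736 mol.
Electrons per atom = n(e⁻)/n(Au) = 0.5212 / 0.1736 = 3.00 ≈ 3, so the ion is Au³⁺.

+3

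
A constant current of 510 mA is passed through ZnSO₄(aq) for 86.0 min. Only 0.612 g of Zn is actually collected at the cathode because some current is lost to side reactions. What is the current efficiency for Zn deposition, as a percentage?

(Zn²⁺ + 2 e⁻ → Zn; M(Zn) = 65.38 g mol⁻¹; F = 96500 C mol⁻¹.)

Q = I·t = 0.5100 × 5160.0 = 2632 C; n(e⁻) = 2632/96500 = 0.02727 mol.
Theoretical n(Zn) = n(e⁻)/2 = 0.01364 mol, i.e. m_theo = 0.01364 × 65.38 = 0.8915 g.
Efficiency = m_actual / m_theo = 0.612 / 0.8915 = 68.7 %.

68.7 %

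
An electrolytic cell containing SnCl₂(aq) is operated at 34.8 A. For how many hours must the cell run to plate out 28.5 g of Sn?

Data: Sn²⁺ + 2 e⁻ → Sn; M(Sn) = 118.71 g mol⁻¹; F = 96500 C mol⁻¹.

n(Sn) = m/M = 28.5 / 118.71 = 0.2401 mol.
Each Sn atom requires 2 electrons, so n(e⁻) = 2 × 0.2401 = 0.4802 mol.
Q = n(e⁻)·F = 0.4802 × 96500 = 46340 C.
t = Q/I = 46340 / 34.80 A = 1331 s = 0.370 h.

0.370 h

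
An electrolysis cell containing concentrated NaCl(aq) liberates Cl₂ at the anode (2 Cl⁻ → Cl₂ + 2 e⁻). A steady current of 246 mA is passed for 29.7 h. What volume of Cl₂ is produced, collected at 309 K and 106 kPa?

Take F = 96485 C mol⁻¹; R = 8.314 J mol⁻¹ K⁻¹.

Q = I·t = 0.2460 A × 106920 s = 26300 C.
n(e⁻) = Q/F = 26300 / 96485 = 0.2726 mol.
2 electrons are transferred per Cl₂ molecule, so n(Cl₂) = 0.2726 / 2 = 0.1363 mol.
V = nRT/P = (0.1363 × 8.314 × 309) / (106 × 10³ Pa) = 0.00330 m³ = 3.30 L.

3.30 L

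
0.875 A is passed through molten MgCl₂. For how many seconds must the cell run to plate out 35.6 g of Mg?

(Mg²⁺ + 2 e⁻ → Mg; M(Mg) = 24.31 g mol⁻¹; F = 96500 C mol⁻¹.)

3.23 × 10⁵ s

n(Mg) = m/M = 35.6 / 24.31 = 1.464 mol.
Each Mg atom requires 2 electrons, so n(e⁻) = 2 × 1.464 = 2.929 mol.
Q = n(e⁻)·F = 2.929 × 96500 = 282600 C.
t = Q/I = 282600 / 0.8750 A = 323000 s.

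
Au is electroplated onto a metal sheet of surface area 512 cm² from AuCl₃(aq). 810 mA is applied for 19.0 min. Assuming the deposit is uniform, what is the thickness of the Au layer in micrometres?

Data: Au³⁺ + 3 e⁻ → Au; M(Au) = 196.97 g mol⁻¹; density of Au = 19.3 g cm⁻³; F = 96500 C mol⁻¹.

0.636 μm

Q = I·t = 0.8100 × 1140.0 = 923.4 C; n(e⁻) = 0.009569 mol.
n(Au) = n(e⁻)/3 = 0.003190 mol, so m = 0.003190 × 196.97 = 0.6283 g.
Volume = m/ρ = 0.6283 / 19.3 = 0.03255 cm³.
Thickness = V/A = 0.03255 / 512 = 6.36 × 10⁻⁵ cm = 0.636 μm.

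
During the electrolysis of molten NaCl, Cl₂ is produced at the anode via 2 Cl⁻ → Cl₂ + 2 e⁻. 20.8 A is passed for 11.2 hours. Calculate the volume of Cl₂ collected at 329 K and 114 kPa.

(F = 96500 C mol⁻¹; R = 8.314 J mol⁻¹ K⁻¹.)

104 L

Q = I·t = 20.80 A × 40320 s = 838700 C.
n(e⁻) = Q/F = 838700 / 96500 = 8.691 mol.
2 electrons are transferred per Cl₂ molecule, so n(Cl₂) = 8.691 / 2 = 4.345 mol.
V = nRT/P = (4.345 × 8.314 × 329) / (114 × 10³ Pa) = 0.104 m³ = 104 L.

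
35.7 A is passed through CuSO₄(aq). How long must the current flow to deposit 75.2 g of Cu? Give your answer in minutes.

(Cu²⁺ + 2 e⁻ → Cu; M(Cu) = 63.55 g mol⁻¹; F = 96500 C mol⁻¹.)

n(Cu) = m/M = 75.2 / 63.55 = 1.183 mol.
Each Cu atom requires 2 electrons, so n(e⁻) = 2 × 1.183 = 2.367 mol.
Q = n(e⁻)·F = 2.367 × 96500 = 228400 C.
t = Q/I = 228400 / 35.70 A = 6397 s = 107 min.

107 min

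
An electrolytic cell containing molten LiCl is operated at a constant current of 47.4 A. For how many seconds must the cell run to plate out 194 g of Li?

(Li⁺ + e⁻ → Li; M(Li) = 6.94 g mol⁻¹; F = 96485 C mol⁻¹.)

56900 s

n(Li) = m/M = 194 / 6.94 = 27.95 mol.
Each Li atom requires 1 electron, so n(e⁻) = 1 × 27.95 = 27.95 mol.
Q = n(e⁻)·F = 27.95 × 96485 = 2697000 C.
t = Q/I = 2697000 / 47.40 A = 56900 s.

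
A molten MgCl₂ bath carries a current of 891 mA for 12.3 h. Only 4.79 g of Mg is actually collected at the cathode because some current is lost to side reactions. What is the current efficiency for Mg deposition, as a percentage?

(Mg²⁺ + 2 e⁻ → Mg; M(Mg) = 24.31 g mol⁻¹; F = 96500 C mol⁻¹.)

Q = I·t = 0.8910 × 44280 = 39450 C; n(e⁻) = 39450/96500 = 0.4088 mol.
Theoretical n(Mg) = n(e⁻)/2 = 0.2044 mol, i.e. m_theo = 0.2044 × 24.31 = 4.970 g.
Efficiency = m_actual / m_theo = 4.79 / 4.970 = 96.4 %.

96.4 %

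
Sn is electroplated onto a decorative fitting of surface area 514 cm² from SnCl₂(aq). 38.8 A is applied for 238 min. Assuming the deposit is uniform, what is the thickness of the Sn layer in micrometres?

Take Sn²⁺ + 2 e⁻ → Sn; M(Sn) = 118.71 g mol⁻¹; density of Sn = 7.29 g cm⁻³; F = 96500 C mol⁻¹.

909 μm

Q = I·t = 38.80 × 14280 = 554100 C; n(e⁻) = 5.742 mol.
n(Sn) = n(e⁻)/2 = 2.871 mol, so m = 2.871 × 118.71 = 340.8 g.
Volume = m/ρ = 340.8 / 7.29 = 46.75 cm³.
Thickness = V/A = 46.75 / 514 = 0.0909 cm = 909 μm.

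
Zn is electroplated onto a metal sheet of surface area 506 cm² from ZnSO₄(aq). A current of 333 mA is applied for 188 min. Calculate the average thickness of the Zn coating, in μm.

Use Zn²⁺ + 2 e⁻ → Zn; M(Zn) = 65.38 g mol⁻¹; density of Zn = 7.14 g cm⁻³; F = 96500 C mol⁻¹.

3.52 μm

Q = I·t = 0.3330 × 11280 = 3756 C; n(e⁻) = 0.03892 mol.
n(Zn) = n(e⁻)/2 = 0.01946 mol, so m = 0.01946 × 65.38 = 1.272 g.
Volume = m/ρ = 1.272 / 7.14 = 0.1782 cm³.
Thickness = V/A = 0.1782 / 506 = 3.52 × 10⁻⁴ cm = 3.52 μm.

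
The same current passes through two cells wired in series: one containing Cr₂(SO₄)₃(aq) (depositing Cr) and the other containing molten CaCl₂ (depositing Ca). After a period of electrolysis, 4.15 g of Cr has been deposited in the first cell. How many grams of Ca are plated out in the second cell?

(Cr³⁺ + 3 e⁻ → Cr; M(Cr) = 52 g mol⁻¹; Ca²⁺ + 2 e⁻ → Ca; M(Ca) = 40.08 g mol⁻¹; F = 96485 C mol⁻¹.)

4.80 g

n(Cr) = 4.15 / 52 = 0.07981 mol.
Since Cr³⁺ + 3 e⁻ → Cr, n(e⁻) passed = 3 × 0.07981 = 0.2394 mol.
Cells in series carry the same charge, so the same 0.2394 mol of electrons passes through cell 2.
Ca²⁺ + 2 e⁻ → Ca, so n(Ca) = 0.2394 / 2 = 0.1197 mol.
m(Ca) = 0.1197 × 40.08 = 4.80 g.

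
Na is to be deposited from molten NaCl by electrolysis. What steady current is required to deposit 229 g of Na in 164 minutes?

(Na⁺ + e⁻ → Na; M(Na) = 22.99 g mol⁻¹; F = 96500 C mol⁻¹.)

n(Na) = 229 / 22.99 = 9.961 mol.
n(e⁻) = 1 × 9.961 = 9.961 mol.
Q = n(e⁻)·F = 9.961 × 96500 = 961200 C.
I = Q/t = 961200 / 9840.0 s = 97.7 A.

97.7 A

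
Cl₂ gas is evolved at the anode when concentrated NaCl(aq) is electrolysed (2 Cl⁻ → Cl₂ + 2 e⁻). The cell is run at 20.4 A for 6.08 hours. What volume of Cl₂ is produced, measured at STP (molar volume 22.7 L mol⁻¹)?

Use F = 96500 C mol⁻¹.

Q = I·t = 20.40 A × 21888 s = 446500 C.
n(e⁻) = Q/F = 446500 / 96500 = 4.627 mol.
2 electrons are transferred per Cl₂ molecule, so n(Cl₂) = 4.627 / 2 = 2.314 mol.
V = n × V_m = 2.314 × 22.7 = 52.5 L.

52.5 L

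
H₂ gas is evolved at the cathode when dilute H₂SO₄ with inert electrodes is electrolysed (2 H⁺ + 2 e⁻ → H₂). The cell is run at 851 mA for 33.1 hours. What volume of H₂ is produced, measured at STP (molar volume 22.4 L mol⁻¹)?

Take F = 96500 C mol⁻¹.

11.8 L

Q = I·t = 0.8510 A × 119160 s = 101400 C.
n(e⁻) = Q/F = 101400 / 96500 = 1.051 mol.
2 electrons are transferred per H₂ molecule, so n(H₂) = 1.051 / 2 = 0.5254 mol.
V = n × V_m = 0.5254 × 22.4 = 11.8 L.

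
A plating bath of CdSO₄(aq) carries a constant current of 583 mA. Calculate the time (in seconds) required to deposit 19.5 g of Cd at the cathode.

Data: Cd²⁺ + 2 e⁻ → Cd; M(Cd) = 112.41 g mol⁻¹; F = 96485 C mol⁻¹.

n(Cd) = m/M = 19.5 / 112.41 = 0.1735 mol.
Each Cd atom requires 2 electrons, so n(e⁻) = 2 × 0.1735 = 0.3469 mol.
Q = n(e⁻)·F = 0.3469 × 96485 = 33470 C.
t = Q/I = 33470 / 0.5830 A = 57420 s.

57400 s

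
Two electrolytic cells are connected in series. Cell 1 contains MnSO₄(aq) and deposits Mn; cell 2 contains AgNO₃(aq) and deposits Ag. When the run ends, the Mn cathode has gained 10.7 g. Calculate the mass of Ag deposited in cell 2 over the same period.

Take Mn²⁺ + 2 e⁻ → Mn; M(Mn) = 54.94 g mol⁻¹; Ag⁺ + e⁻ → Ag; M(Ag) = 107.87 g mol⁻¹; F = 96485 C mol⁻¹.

n(Mn) = 10.7 / 54.94 = 0.1948 mol.
Since Mn²⁺ + 2 e⁻ → Mn, n(e⁻) passed = 2 × 0.1948 = 0.3895 mol.
Cells in series carry the same charge, so the same 0.3895 mol of electrons passes through cell 2.
Ag⁺ + e⁻ → Ag, so n(Ag) = 0.3895 / 1 = 0.3895 mol.
m(Ag) = 0.3895 × 107.87 = 42.0 g.

42.0 g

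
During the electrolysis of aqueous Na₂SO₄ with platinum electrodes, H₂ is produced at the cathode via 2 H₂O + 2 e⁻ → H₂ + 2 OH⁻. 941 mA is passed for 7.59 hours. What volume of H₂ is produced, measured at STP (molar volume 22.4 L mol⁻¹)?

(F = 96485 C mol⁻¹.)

Q = I·t = 0.9410 A × 27324 s = 25710 C.
n(e⁻) = Q/F = 25710 / 96485 = 0.2665 mol.
2 electrons are transferred per H₂ molecule, so n(H₂) = 0.2665 / 2 = 0.1332 mol.
V = n × V_m = 0.1332 × 22.4 = 2.98 L.

2.98 L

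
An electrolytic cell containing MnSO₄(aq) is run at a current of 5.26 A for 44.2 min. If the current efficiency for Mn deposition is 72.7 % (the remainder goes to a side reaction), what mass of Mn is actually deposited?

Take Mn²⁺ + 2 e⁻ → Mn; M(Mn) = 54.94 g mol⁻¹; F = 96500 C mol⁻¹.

Q = I·t = 5.260 × 2652.0 = 13950 C.
n(e⁻) = 13950/96500 = 0.1446 mol; theoretically n(Mn) = 0.1446/2 = 0.07228 mol, m_theo = 3.971 g.
At 72.7 % efficiency, m_actual = 0.727 × 3.971 = 2.89 g.

2.89 g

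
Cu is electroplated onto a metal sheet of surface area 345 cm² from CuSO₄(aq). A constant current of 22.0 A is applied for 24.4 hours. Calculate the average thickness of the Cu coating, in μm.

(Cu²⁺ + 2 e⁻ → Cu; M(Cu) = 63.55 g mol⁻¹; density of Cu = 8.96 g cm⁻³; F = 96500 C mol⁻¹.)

2060 μm

Q = I·t = 22.00 × 87840 = 1932000 C; n(e⁻) = 20.03 mol.
n(Cu) = n(e⁻)/2 = 10.01 mol, so m = 10.01 × 63.55 = 636.3 g.
Volume = m/ρ = 636.3 / 8.96 = 71.02 cm³.
Thickness = V/A = 71.02 / 345 = 0.206 cm = 2060 μm.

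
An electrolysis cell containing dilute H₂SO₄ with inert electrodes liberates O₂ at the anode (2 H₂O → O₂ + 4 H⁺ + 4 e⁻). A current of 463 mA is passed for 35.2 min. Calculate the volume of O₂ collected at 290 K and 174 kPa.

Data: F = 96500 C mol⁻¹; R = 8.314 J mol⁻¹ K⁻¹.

Q = I·t = 0.4630 A × 2112.0 s = 977.9 C.
n(e⁻) = Q/F = 977.9 / 96500 = 0.01013 mol.
4 electrons are transferred per O₂ molecule, so n(O₂) = 0.01013 / 4 = 0.002533 mol.
V = nRT/P = (0.002533 × 8.314 × 290) / (174 × 10³ Pa) = 3.51 × 10⁻⁵ m³ = 0.0351 L.

0.0351 L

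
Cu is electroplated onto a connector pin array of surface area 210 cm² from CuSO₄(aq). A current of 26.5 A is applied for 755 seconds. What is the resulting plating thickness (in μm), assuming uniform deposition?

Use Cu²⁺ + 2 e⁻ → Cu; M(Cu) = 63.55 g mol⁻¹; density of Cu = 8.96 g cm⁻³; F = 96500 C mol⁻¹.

Q = I·t = 26.50 × 755.00 = 20010 C; n(e⁻) = 0.2073 mol.
n(Cu) = n(e⁻)/2 = 0.1037 mol, so m = 0.1037 × 63.55 = 6.588 g.
Volume = m/ρ = 6.588 / 8.96 = 0.7353 cm³.
Thickness = V/A = 0.7353 / 210 = 0.00350 cm = 35.0 μm.

35.0 μm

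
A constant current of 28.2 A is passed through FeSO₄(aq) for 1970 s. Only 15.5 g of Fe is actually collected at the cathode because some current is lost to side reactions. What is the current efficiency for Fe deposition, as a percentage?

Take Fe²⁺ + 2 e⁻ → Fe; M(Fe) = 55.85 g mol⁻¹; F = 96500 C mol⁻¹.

Q = I·t = 28.20 × 1970.0 = 55550 C; n(e⁻) = 55550/96500 = 0.5757 mol.
Theoretical n(Fe) = n(e⁻)/2 = 0.2878 mol, i.e. m_theo = 0.2878 × 55.85 = 16.08 g.
Efficiency = m_actual / m_theo = 15.5 / 16.08 = 96.4 %.

96.4 %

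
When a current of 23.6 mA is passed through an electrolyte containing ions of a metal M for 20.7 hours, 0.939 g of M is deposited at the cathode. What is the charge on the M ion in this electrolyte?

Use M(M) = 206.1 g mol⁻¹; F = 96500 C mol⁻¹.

Q = I·t = 0.02360 A × 74520 s = 1759 C, so n(e⁻) = 1759/96500 = 0.01822 mol.
n(M) deposited = 0.939 / 206.1 = 0.004556 mol.
Electrons per atom = n(e⁻)/n(M) = 0.01822 / 0.004556 = 4.00 ≈ 4, so the ion is M⁴⁺.

+4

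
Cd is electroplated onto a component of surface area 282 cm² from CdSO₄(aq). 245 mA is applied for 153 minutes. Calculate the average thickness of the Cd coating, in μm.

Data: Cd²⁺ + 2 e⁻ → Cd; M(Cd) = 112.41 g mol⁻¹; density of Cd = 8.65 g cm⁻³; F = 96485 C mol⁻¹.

5.37 μm

Q = I·t = 0.2450 × 9180.0 = 2249 C; n(e⁻) = 0.02331 mol.
n(Cd) = n(e⁻)/2 = 0.01166 mol, so m = 0.01166 × 112.41 = 1.310 g.
Volume = m/ρ = 1.310 / 8.65 = 0.1515 cm³.
Thickness = V/A = 0.1515 / 282 = 5.37 × 10⁻⁴ cm = 5.37 μm.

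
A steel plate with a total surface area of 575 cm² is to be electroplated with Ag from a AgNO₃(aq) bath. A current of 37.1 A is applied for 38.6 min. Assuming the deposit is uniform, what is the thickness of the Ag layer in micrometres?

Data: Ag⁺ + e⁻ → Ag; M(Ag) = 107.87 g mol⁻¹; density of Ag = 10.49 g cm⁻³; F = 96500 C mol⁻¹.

Q = I·t = 37.10 × 2316.0 = 85920 C; n(e⁻) = 0.8904 mol.
n(Ag) = n(e⁻)/1 = 0.8904 mol, so m = 0.8904 × 107.87 = 96.05 g.
Volume = m/ρ = 96.05 / 10.49 = 9.156 cm³.
Thickness = V/A = 9.156 / 575 = 0.0159 cm = 159 μm.

159 μm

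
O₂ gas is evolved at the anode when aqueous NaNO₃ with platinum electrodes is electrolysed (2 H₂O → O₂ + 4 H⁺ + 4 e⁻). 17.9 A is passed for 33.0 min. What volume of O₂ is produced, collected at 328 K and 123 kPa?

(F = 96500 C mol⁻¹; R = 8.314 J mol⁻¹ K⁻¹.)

Q = I·t = 17.90 A × 1980.0 s = 35440 C.
n(e⁻) = Q/F = 35440 / 96500 = 0.3673 mol.
4 electrons are transferred per O₂ molecule, so n(O₂) = 0.3673 / 4 = 0.09182 mol.
V = nRT/P = (0.09182 × 8.314 × 328) / (123 × 10³ Pa) = 0.00204 m³ = 2.04 L.

2.04 L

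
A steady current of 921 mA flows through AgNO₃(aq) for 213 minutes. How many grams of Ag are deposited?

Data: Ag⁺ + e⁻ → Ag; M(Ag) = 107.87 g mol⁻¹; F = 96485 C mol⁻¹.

13.2 g

Q = I·t = 0.9210 A × 12780 s = 11770 C.
n(e⁻) = Q/F = 11770 / 96485 = 0.1220 mol.
Ag⁺ + e⁻ → Ag, so n(Ag) = n(e⁻)/1 = 0.1220 mol.
m = n·M = 0.1220 × 107.87 = 13.2 g.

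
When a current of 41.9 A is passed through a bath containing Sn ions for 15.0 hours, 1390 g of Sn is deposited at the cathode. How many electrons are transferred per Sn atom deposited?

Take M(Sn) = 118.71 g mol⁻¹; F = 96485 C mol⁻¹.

2

Q = I·t = 41.90 A × 54000 s = 2263000 C, so n(e⁻) = 2263000/96485 = 23.45 mol.
n(Sn) deposited = 1390 / 118.71 = 11.71 mol.
Electrons per atom = n(e⁻)/n(Sn) = 23.45 / 11.71 = 2.00 ≈ 2, so the ion is Sn²⁺.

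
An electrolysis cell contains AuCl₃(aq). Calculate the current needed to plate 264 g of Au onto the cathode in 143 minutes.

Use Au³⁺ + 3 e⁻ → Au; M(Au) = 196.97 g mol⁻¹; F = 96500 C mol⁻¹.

45.2 A

n(Au) = 264 / 196.97 = 1.340 mol.
n(e⁻) = 3 × 1.340 = 4.021 mol.
Q = n(e⁻)·F = 4.021 × 96500 = 388000 C.
I = Q/t = 388000 / 8580.0 s = 45.2 A.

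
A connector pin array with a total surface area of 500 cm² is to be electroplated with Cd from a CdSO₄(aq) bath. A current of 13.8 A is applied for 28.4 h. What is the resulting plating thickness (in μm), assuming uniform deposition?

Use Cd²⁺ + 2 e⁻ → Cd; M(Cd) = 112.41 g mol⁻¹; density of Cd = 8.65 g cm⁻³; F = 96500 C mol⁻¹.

Q = I·t = 13.80 × 102240 = 1411000 C; n(e⁻) = 14.62 mol.
n(Cd) = n(e⁻)/2 = 7.310 mol, so m = 7.310 × 112.41 = 821.8 g.
Volume = m/ρ = 821.8 / 8.65 = 95.00 cm³.
Thickness = V/A = 95.00 / 500 = 0.190 cm = 1900 μm.

1900 μm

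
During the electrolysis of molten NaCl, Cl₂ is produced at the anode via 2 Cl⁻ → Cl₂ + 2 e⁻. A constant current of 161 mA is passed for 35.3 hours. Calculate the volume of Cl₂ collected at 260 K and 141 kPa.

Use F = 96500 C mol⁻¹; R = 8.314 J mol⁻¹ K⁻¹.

Q = I·t = 0.1610 A × 127080 s = 20460 C.
n(e⁻) = Q/F = 20460 / 96500 = 0.2120 mol.
2 electrons are transferred per Cl₂ molecule, so n(Cl₂) = 0.2120 / 2 = 0.1060 mol.
V = nRT/P = (0.1060 × 8.314 × 260) / (141 × 10³ Pa) = 0.00163 m³ = 1.63 L.

1.63 L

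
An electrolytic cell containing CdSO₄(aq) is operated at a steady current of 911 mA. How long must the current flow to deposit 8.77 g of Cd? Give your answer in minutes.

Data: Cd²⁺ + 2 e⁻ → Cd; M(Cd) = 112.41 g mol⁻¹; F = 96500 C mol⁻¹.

n(Cd) = m/M = 8.77 / 112.41 = 0.07802 mol.
Each Cd atom requires 2 electrons, so n(e⁻) = 2 × 0.07802 = 0.1560 mol.
Q = n(e⁻)·F = 0.1560 × 96500 = 15060 C.
t = Q/I = 15060 / 0.9110 A = 16530 s = 275 min.

275 min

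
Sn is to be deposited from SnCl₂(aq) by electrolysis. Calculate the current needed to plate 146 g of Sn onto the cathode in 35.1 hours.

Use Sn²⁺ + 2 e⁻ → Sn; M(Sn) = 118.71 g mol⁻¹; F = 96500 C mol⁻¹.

1.88 A

n(Sn) = 146 / 118.71 = 1.230 mol.
n(e⁻) = 2 × 1.230 = 2.460 mol.
Q = n(e⁻)·F = 2.460 × 96500 = 237400 C.
I = Q/t = 237400 / 126360 s = 1.88 A.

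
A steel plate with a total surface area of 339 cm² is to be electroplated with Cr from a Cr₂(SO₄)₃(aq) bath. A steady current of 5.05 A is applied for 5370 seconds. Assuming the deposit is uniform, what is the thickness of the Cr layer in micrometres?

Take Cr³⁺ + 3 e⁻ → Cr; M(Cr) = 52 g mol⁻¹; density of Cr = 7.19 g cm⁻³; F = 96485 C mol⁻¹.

Q = I·t = 5.050 × 5370.0 = 27120 C; n(e⁻) = 0.2811 mol.
n(Cr) = n(e⁻)/3 = 0.09369 mol, so m = 0.09369 × 52 = 4.872 g.
Volume = m/ρ = 4.872 / 7.19 = 0.6776 cm³.
Thickness = V/A = 0.6776 / 339 = 0.00200 cm = 20.0 μm.

20.0 μm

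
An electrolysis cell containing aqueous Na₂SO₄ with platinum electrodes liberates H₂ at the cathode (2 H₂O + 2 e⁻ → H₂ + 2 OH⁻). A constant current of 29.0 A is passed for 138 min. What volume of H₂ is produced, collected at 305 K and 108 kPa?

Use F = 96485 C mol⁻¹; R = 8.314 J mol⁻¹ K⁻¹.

29.2 L

Q = I·t = 29.00 A × 8280.0 s = 240100 C.
n(e⁻) = Q/F = 240100 / 96485 = 2.489 mol.
2 electrons are transferred per H₂ molecule, so n(H₂) = 2.489 / 2 = 1.244 mol.
V = nRT/P = (1.244 × 8.314 × 305) / (108 × 10³ Pa) = 0.0292 m³ = 29.2 L.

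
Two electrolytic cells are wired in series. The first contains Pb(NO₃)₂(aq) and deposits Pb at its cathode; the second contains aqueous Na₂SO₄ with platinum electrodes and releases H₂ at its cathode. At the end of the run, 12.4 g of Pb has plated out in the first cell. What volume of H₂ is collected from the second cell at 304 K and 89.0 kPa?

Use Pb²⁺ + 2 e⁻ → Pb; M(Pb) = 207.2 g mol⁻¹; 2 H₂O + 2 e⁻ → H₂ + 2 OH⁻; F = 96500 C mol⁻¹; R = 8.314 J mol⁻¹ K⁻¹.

1.70 L

n(Pb) = 12.4 / 207.2 = 0.05985 mol, so n(e⁻) = 2 × 0.05985 = 0.1197 mol.
The cells are in series, so the same 0.1197 mol of electrons passes through the second cell.
2 H₂O + 2 e⁻ → H₂ + 2 OH⁻ — 2 mol e⁻ per mol H₂, so n(H₂) = 0.1197/2 = 0.05985 mol.
V = nRT/P = (0.05985 × 8.314 × 304) / (89.0 × 10³) = 0.00170 m³ = 1.70 L.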